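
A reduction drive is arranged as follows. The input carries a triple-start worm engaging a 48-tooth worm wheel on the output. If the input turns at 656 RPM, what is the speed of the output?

41 RPM

worm 48/3 = 16 → 656/16 = 41 RPM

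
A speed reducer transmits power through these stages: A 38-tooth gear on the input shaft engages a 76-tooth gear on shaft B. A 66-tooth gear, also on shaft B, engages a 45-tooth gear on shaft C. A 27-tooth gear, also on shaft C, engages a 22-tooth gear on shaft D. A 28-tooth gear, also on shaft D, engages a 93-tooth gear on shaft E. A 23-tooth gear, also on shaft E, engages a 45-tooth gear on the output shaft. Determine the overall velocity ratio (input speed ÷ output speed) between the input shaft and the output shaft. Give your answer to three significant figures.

Each stage contributes driven/driver: gear mesh 76/38 = 2, gear mesh 45/66 = 0.68182, gear mesh 22/27 = 0.81481, gear mesh 93/28 = 3.3214, gear mesh 45/23 = 1.9565.
Overall: 2 × 0.68182 × 0.81481 × 3.3214 × 1.9565 = 7.2205.

7.22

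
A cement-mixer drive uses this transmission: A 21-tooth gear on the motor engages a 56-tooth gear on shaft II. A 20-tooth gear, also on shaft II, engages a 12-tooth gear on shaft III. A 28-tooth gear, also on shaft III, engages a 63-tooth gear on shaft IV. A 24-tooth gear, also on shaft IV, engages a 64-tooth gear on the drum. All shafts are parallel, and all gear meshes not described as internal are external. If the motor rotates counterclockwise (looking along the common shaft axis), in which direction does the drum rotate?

the motor → shaft II: external mesh, 1 reversal → CW.
shaft II → shaft III: external mesh, 1 reversal → CCW.
shaft III → shaft IV: external mesh, 1 reversal → CW.
shaft IV → the drum: external mesh, 1 reversal → CCW.
4 reversals in total — an even number — so the drum turns the same way as the motor.

counterclockwise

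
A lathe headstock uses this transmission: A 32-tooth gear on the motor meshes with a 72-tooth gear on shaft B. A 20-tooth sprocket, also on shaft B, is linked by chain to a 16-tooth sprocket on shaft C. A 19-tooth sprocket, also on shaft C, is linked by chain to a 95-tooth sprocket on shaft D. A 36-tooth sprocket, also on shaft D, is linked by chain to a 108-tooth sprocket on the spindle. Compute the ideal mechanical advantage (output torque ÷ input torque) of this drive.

27

Each stage contributes driven/driver: gear mesh 72/32 = 2.25, chain 16/20 = 0.8, chain 95/19 = 5, chain 108/36 = 3.
Overall: 2.25 × 0.8 × 5 × 3 = 27.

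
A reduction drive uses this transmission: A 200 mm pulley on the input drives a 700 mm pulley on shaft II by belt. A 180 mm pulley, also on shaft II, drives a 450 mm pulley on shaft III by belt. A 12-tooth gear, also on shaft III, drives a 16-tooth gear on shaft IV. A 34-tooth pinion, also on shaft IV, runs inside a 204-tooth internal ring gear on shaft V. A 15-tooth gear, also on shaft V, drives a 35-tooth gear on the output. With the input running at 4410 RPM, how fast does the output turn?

27 RPM

belt 700/200 = 3.5 → 4410/3.5 = 1260 RPM
belt 450/180 = 2.5 → 1260/2.5 = 504 RPM
gear mesh 16/12 = 1.3333 → 504/1.3333 = 378 RPM
internal gear 204/34 = 6 → 378/6 = 63 RPM
gear mesh 35/15 = 2.3333 → 63/2.3333 = 27 RPM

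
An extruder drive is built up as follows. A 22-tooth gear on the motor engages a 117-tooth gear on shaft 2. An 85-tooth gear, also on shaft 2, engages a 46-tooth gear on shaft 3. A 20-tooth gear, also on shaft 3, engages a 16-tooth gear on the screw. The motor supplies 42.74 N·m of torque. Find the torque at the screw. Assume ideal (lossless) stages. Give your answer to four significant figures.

98.41 N·m

After the gear mesh (117/22): 42.74 × 5.3182 = 227.3 N·m
After the gear mesh (46/85): 227.3 × 0.54118 = 123.01 N·m
After the gear mesh (16/20): 123.01 × 0.8 = 98.407 N·m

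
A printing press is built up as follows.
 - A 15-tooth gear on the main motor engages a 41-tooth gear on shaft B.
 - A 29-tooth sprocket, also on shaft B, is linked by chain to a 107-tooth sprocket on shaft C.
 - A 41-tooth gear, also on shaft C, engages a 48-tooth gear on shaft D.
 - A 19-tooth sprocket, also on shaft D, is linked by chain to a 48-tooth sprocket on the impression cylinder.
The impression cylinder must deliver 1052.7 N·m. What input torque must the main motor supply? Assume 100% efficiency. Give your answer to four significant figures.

35.29 N·m

Overall ratio R = 2.7333 × 3.6897 × 1.1707 × 2.5263 = 29.828.
Input torque = output torque / R = 1052.7 / 29.828 = 35.292 N·m.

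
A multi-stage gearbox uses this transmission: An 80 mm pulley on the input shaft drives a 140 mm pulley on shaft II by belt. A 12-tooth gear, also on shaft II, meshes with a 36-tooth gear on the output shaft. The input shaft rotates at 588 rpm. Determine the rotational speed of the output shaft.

112 rpm

Belt: ratio = 140/80 = 1.75, so shaft II turns at 588 / 1.75 = 336 rpm.
Gear mesh: ratio = 36/12 = 3, so the output shaft turns at 336 / 3 = 112 rpm.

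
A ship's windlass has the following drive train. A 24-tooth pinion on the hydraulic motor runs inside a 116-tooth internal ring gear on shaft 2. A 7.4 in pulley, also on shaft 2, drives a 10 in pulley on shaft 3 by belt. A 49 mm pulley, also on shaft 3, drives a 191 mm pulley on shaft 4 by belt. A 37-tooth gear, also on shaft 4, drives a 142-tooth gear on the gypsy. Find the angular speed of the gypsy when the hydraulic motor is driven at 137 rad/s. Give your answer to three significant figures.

the hydraulic motor → shaft 2 (internal gear, 116/24): 137 ÷ 4.8333 = 28.345 rad/s
shaft 2 → shaft 3 (belt, 10/7.4): 28.345 ÷ 1.3514 = 20.975 rad/s
shaft 3 → shaft 4 (belt, 191/49): 20.975 ÷ 3.898 = 5.3811 rad/s
shaft 4 → the gypsy (gear mesh, 142/37): 5.3811 ÷ 3.8378 = 1.4021 rad/s

1.40 rad/s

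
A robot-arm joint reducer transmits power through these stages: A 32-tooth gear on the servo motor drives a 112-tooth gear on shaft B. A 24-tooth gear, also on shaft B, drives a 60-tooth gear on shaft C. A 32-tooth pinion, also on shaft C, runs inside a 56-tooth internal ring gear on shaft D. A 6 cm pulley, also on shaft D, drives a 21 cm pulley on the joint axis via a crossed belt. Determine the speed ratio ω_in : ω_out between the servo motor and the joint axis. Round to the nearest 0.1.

53.6

Each stage contributes driven/driver: gear mesh 112/32 = 3.5, gear mesh 60/24 = 2.5, internal gear 56/32 = 1.75, belt 21/6 = 3.5.
Overall: 3.5 × 2.5 × 1.75 × 3.5 = 53.594.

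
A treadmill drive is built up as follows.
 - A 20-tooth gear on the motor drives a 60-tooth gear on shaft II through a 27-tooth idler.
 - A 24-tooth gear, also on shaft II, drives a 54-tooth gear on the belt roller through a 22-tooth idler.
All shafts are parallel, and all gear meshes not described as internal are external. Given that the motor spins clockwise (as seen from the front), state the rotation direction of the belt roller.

the motor → shaft II: driver → idler → driven is 2 external meshes, 2 reversals → CW.
shaft II → the belt roller: driver → idler → driven is 2 external meshes, 2 reversals → CW.
4 reversals in total — an even number — so the belt roller turns the same way as the motor.

clockwise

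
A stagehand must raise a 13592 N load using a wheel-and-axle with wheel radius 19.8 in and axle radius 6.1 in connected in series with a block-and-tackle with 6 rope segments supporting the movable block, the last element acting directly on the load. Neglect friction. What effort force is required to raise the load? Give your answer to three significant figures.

Wheel-and-axle MA = R/r = 19.8/6.1 = 3.2459.
Block-and-tackle MA = number of supporting rope parts = 6.
Combined ideal MA = 3.2459 × 6 = 19.475.
Effort = load / MA = 13592 / 19.475 = 697.91 N.

698 N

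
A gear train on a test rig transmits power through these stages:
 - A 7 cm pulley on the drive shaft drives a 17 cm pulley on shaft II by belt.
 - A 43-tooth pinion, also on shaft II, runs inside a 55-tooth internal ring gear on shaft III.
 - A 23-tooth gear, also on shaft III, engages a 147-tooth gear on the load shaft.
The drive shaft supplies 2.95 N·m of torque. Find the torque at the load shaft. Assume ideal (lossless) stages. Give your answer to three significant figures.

58.6 N·m

belt 17/7 = 2.4286 → τ = 2.95·2.4286 = 7.1643 N·m
internal gear 55/43 = 1.2791 → τ = 7.1643·1.2791 = 9.1636 N·m
gear mesh 147/23 = 6.3913 → τ = 9.1636·6.3913 = 58.567 N·m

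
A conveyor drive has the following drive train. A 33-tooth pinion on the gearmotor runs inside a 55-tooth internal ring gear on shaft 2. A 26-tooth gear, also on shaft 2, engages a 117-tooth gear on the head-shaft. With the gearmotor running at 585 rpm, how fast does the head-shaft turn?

internal gear 55/33 = 1.6667 → 585/1.6667 = 351 rpm
gear mesh 117/26 = 4.5 → 351/4.5 = 78 rpm

78 rpm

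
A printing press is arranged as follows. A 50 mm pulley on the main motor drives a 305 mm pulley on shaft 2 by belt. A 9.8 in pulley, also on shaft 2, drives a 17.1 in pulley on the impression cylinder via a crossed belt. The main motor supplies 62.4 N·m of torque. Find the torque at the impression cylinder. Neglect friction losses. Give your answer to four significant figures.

After the belt (305/50): 62.4 × 6.1 = 380.64 N·m
After the belt (17.1/9.8): 380.64 × 1.7449 = 664.18 N·m

664.2 N·m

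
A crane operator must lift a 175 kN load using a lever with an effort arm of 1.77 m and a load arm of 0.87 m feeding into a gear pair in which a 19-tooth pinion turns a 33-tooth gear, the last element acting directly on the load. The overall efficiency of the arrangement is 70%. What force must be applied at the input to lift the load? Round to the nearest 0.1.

Lever MA = effort arm / load arm = 1.77/0.87 = 2.0345.
Gear pair MA = 33/19 = 1.7368.
Combined ideal MA = 2.0345 × 1.7368 = 3.5336.
Actual MA = 3.5336 × 0.70 = 2.4735.
Effort = load / actual MA = 175 / 2.4735 = 70.75 kN.

70.7 kN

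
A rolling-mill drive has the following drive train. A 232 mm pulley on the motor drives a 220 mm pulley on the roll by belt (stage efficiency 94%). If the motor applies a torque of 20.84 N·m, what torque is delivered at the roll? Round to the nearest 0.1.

18.6 N·m

Belt: ratio = 220/232 = 0.94828; torque at the roll = 20.84 × 0.94828 × 0.94 = 18.576 N·m.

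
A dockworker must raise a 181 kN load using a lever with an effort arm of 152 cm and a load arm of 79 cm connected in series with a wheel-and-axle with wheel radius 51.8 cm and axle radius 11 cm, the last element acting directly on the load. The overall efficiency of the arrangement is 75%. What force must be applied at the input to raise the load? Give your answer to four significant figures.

Lever MA = effort arm / load arm = 152/79 = 1.9241.
Wheel-and-axle MA = R/r = 51.8/11 = 4.7091.
Combined ideal MA = 1.9241 × 4.7091 = 9.0605.
Actual MA = 9.0605 × 0.75 = 6.7954.
Effort = load / actual MA = 181 / 6.7954 = 26.636 kN.

26.64 kN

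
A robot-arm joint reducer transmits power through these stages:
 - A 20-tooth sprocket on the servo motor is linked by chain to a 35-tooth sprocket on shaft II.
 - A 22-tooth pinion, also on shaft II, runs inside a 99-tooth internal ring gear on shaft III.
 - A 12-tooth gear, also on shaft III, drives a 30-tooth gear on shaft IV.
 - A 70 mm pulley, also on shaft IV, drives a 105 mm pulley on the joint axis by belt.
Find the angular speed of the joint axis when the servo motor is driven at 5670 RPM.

192 RPM

Chain: ratio = 35/20 = 1.75, so shaft II turns at 5670 / 1.75 = 3240 RPM.
Internal gear: ratio = 99/22 = 4.5, so shaft III turns at 3240 / 4.5 = 720 RPM.
Gear mesh: ratio = 30/12 = 2.5, so shaft IV turns at 720 / 2.5 = 288 RPM.
Belt: ratio = 105/70 = 1.5, so the joint axis turns at 288 / 1.5 = 192 RPM.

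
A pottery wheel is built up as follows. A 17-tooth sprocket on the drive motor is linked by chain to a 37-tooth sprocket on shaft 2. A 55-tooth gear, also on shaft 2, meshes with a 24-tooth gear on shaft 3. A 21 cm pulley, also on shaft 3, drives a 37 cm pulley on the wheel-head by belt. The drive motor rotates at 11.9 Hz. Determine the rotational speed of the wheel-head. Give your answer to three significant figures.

7.11 Hz

the drive motor → shaft 2 (chain, 37/17): 11.9 ÷ 2.1765 = 5.4676 Hz
shaft 2 → shaft 3 (gear mesh, 24/55): 5.4676 ÷ 0.43636 = 12.53 Hz
shaft 3 → the wheel-head (belt, 37/21): 12.53 ÷ 1.7619 = 7.1115 Hz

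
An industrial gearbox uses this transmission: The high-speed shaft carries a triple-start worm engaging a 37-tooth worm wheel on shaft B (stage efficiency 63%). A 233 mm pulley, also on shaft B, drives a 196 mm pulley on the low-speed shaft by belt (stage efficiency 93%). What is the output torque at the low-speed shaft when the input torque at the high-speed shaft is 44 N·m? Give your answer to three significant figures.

267 N·m

worm 37/3 = 12.333 → τ = 44·12.333·0.63 = 341.88 N·m
belt 196/233 = 0.8412 → τ = 341.88·0.8412·0.93 = 267.46 N·m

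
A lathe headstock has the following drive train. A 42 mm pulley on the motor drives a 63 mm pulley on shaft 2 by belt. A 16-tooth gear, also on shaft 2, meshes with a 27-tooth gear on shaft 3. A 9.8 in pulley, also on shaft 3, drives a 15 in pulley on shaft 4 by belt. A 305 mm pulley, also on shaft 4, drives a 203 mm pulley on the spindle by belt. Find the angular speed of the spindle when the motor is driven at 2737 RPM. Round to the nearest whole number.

belt 63/42 = 1.5 → 2737/1.5 = 1824.7 RPM
gear mesh 27/16 = 1.6875 → 1824.7/1.6875 = 1081.3 RPM
belt 15/9.8 = 1.5306 → 1081.3/1.5306 = 706.44 RPM
belt 203/305 = 0.66557 → 706.44/0.66557 = 1061.4 RPM

1061 RPM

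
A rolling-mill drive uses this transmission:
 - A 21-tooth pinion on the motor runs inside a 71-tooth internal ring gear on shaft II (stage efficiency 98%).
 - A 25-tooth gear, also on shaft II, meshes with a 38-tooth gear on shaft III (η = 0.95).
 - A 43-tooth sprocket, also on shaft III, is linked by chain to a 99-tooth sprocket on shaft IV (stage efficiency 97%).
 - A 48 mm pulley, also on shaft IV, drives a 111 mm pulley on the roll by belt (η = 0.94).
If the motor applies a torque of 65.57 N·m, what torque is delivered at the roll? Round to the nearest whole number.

1523 N·m

internal gear 71/21 = 3.381 → τ = 65.57·3.381·0.98 = 217.26 N·m
gear mesh 38/25 = 1.52 → τ = 217.26·1.52·0.95 = 313.72 N·m
chain 99/43 = 2.3023 → τ = 313.72·2.3023·0.97 = 700.61 N·m
belt 111/48 = 2.3125 → τ = 700.61·2.3125·0.94 = 1522.9 N·m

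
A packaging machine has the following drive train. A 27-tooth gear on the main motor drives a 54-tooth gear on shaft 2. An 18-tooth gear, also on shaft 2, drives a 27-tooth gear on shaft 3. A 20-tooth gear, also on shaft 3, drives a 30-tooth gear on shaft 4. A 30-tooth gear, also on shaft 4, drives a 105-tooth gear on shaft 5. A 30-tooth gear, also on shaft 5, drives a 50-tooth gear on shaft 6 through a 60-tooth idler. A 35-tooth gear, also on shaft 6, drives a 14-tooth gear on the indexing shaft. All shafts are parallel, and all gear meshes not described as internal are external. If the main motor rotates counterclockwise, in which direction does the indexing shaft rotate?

the main motor → shaft 2: external mesh, 1 reversal → CW.
shaft 2 → shaft 3: external mesh, 1 reversal → CCW.
shaft 3 → shaft 4: external mesh, 1 reversal → CW.
shaft 4 → shaft 5: external mesh, 1 reversal → CCW.
shaft 5 → shaft 6: driver → idler → driven is 2 external meshes, 2 reversals → CCW.
shaft 6 → the indexing shaft: external mesh, 1 reversal → CW.
7 reversals in total — an odd number — so the indexing shaft turns opposite to the main motor.

clockwise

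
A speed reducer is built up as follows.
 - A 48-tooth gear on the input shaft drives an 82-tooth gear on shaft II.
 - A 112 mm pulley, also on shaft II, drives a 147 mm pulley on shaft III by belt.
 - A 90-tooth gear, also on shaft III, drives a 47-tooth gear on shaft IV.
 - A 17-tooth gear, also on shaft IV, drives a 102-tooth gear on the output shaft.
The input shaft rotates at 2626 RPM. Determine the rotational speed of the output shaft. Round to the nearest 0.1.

gear mesh 82/48 = 1.7083 → 2626/1.7083 = 1537.2 RPM
belt 147/112 = 1.3125 → 1537.2/1.3125 = 1171.2 RPM
gear mesh 47/90 = 0.52222 → 1171.2/0.52222 = 2242.7 RPM
gear mesh 102/17 = 6 → 2242.7/6 = 373.78 RPM

373.8 RPM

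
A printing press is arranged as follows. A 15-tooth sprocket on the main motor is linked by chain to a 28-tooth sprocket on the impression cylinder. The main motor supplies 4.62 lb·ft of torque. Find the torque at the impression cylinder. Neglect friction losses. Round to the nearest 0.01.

8.62 lb·ft

After the chain (28/15): 4.62 × 1.8667 = 8.624 lb·ft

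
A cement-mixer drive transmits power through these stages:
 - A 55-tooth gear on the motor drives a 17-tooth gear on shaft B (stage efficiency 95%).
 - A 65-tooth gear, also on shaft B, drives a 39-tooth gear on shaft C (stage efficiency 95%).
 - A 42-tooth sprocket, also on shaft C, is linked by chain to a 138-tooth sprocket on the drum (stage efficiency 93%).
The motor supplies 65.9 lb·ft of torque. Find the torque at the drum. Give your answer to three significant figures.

33.7 lb·ft

gear mesh 17/55 = 0.30909 → τ = 65.9·0.30909·0.95 = 19.351 lb·ft
gear mesh 39/65 = 0.6 → τ = 19.351·0.6·0.95 = 11.03 lb·ft
chain 138/42 = 3.2857 → τ = 11.03·3.2857·0.93 = 33.704 lb·ft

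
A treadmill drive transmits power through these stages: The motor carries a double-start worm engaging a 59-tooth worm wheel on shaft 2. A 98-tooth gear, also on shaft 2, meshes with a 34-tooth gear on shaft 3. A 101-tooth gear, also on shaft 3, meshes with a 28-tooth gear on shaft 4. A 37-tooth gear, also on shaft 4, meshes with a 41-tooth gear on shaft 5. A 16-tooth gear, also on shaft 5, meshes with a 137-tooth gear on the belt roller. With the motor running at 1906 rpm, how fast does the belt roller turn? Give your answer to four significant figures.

70.80 rpm

the motor → shaft 2 (worm, 59/2): 1906 ÷ 29.5 = 64.61 rpm
shaft 2 → shaft 3 (gear mesh, 34/98): 64.61 ÷ 0.34694 = 186.23 rpm
shaft 3 → shaft 4 (gear mesh, 28/101): 186.23 ÷ 0.27723 = 671.76 rpm
shaft 4 → shaft 5 (gear mesh, 41/37): 671.76 ÷ 1.1081 = 606.22 rpm
shaft 5 → the belt roller (gear mesh, 137/16): 606.22 ÷ 8.5625 = 70.799 rpm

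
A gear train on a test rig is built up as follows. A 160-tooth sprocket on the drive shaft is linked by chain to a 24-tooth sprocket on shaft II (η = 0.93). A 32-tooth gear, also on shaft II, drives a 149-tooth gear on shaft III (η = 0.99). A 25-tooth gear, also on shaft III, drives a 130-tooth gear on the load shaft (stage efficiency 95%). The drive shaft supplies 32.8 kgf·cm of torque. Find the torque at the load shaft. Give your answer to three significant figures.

104 kgf·cm

After the chain (24/160): 32.8 × 0.15 × 0.93 = 4.5756 kgf·cm
After the gear mesh (149/32): 4.5756 × 4.6562 × 0.99 = 21.092 kgf·cm
After the gear mesh (130/25): 21.092 × 5.2 × 0.95 = 104.19 kgf·cm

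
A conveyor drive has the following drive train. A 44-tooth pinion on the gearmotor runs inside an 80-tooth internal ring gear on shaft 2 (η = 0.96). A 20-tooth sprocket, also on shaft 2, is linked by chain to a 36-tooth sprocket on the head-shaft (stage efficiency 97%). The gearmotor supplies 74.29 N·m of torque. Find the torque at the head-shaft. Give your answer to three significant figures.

internal gear 80/44 = 1.8182 → τ = 74.29·1.8182·0.96 = 129.67 N·m
chain 36/20 = 1.8 → τ = 129.67·1.8·0.97 = 226.4 N·m

226 N·m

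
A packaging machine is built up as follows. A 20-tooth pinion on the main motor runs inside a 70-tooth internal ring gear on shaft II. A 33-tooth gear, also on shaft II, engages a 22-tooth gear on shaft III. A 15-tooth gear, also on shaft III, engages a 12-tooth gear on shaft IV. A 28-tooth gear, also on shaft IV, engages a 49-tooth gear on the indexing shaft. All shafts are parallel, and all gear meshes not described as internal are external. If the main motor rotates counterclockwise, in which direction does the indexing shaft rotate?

clockwise

the main motor → shaft II: internal mesh, same direction → CCW.
shaft II → shaft III: external mesh, 1 reversal → CW.
shaft III → shaft IV: external mesh, 1 reversal → CCW.
shaft IV → the indexing shaft: external mesh, 1 reversal → CW.
3 reversals in total — an odd number — so the indexing shaft turns opposite to the main motor.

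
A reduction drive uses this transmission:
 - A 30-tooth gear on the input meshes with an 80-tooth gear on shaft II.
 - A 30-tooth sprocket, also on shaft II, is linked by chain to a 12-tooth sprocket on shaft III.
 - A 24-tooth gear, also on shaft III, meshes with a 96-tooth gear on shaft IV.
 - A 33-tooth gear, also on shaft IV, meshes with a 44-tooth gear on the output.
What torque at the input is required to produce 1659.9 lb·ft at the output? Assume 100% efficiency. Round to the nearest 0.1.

Overall ratio R = 2.6667 × 0.4 × 4 × 1.3333 = 5.6889.
Input torque = output torque / R = 1659.9 / 5.6889 = 291.78 lb·ft.

291.8 lb·ft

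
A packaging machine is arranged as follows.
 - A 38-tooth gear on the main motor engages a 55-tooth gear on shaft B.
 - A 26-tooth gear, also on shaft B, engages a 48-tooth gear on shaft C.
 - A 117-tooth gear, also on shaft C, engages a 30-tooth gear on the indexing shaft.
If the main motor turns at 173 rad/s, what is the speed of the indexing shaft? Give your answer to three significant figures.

253 rad/s

Gear mesh: ratio = 55/38 = 1.4474, so shaft B turns at 173 / 1.4474 = 119.53 rad/s.
Gear mesh: ratio = 48/26 = 1.8462, so shaft C turns at 119.53 / 1.8462 = 64.744 rad/s.
Gear mesh: ratio = 30/117 = 0.25641, so the indexing shaft turns at 64.744 / 0.25641 = 252.5 rad/s.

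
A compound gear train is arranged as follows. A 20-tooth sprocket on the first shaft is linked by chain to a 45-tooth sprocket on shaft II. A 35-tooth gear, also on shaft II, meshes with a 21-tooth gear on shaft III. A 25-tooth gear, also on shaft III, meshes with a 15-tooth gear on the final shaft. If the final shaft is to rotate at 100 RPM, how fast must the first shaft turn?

Overall ratio R = 2.25 × 0.6 × 0.6 = 0.81.
Required input speed = output speed × R = 100 × 0.81 = 81 RPM.

81 RPM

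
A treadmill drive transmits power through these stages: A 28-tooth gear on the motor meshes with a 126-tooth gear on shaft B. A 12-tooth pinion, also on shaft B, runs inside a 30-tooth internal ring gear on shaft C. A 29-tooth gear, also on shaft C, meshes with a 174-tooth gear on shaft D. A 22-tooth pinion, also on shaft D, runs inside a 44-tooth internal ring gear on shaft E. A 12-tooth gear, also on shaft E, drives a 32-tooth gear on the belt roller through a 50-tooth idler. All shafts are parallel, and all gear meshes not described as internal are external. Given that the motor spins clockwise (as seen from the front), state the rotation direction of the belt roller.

the motor → shaft B: external mesh, 1 reversal → CCW.
shaft B → shaft C: internal mesh, same direction → CCW.
shaft C → shaft D: external mesh, 1 reversal → CW.
shaft D → shaft E: internal mesh, same direction → CW.
shaft E → the belt roller: driver → idler → driven is 2 external meshes, 2 reversals → CW.
4 reversals in total — an even number — so the belt roller turns the same way as the motor.

clockwise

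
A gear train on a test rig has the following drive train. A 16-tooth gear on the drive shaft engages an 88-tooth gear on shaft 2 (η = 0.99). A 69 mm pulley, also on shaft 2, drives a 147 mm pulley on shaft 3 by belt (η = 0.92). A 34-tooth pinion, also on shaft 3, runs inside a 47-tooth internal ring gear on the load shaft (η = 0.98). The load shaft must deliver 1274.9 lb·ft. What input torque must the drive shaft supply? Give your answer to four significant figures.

Overall ratio R = 5.5 × 2.1304 × 1.3824 = 16.198; overall efficiency η = 0.99 × 0.92 × 0.98 = 0.8926.
Input torque = output torque / (R × η) = 1274.9 / (16.198 × 0.8926) = 88.181 lb·ft.

88.18 lb·ft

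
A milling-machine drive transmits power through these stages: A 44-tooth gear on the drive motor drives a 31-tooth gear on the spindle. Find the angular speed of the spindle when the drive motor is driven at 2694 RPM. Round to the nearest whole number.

Gear mesh: ratio = 31/44 = 0.70455, so the spindle turns at 2694 / 0.70455 = 3823.7 RPM.

3824 RPM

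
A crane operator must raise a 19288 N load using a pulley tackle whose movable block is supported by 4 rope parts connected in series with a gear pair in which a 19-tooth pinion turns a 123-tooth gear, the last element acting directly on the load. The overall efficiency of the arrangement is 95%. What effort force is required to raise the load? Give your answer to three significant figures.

Block-and-tackle MA = number of supporting rope parts = 4.
Gear pair MA = 123/19 = 6.4737.
Combined ideal MA = 4 × 6.4737 = 25.895.
Actual MA = 25.895 × 0.95 = 24.6.
Effort = load / actual MA = 19288 / 24.6 = 784.07 N.

784 N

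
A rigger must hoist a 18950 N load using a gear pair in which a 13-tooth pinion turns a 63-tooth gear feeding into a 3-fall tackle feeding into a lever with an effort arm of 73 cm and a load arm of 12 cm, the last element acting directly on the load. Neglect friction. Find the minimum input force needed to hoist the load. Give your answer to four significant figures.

Gear pair MA = 63/13 = 4.8462.
Block-and-tackle MA = number of supporting rope parts = 3.
Lever MA = effort arm / load arm = 73/12 = 6.0833.
Combined ideal MA = 4.8462 × 3 × 6.0833 = 88.442.
Effort = load / MA = 18950 / 88.442 = 214.26 N.

214.3 N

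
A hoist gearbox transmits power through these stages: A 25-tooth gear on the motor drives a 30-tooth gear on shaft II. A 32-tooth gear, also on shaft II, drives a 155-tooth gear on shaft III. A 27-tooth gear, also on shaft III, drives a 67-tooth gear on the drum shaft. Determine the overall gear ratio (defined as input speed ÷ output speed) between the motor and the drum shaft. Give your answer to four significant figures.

Each stage contributes driven/driver: gear mesh 30/25 = 1.2, gear mesh 155/32 = 4.8438, gear mesh 67/27 = 2.4815.
Overall: 1.2 × 4.8438 × 2.4815 = 14.424.

14.42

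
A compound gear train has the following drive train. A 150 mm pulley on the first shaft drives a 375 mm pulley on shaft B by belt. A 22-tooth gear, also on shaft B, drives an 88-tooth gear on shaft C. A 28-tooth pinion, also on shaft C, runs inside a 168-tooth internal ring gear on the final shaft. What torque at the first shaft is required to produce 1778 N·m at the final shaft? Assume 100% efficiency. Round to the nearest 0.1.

29.6 N·m

Overall ratio R = 2.5 × 4 × 6 = 60.
Input torque = output torque / R = 1778 / 60 = 29.633 N·m.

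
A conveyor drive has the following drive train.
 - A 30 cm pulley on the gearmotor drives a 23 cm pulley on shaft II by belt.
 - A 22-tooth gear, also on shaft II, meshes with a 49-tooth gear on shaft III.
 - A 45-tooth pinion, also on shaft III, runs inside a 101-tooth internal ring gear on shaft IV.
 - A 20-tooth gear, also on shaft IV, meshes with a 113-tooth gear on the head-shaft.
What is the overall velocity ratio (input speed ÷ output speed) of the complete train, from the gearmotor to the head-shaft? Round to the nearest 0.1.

21.7

Each stage contributes driven/driver: belt 23/30 = 0.76667, gear mesh 49/22 = 2.2273, internal gear 101/45 = 2.2444, gear mesh 113/20 = 5.65.
Overall: 0.76667 × 2.2273 × 2.2444 × 5.65 = 21.654.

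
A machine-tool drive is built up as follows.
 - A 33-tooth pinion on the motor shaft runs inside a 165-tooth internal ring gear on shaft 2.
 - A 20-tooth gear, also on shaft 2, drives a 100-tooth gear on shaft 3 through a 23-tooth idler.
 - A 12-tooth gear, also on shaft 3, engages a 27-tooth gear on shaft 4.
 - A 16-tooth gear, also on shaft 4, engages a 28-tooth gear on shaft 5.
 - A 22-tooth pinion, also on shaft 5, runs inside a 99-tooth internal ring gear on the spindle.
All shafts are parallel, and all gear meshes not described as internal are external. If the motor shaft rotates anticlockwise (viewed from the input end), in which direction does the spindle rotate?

the motor shaft → shaft 2: internal mesh, same direction → CCW.
shaft 2 → shaft 3: driver → idler → driven is 2 external meshes, 2 reversals → CCW.
shaft 3 → shaft 4: external mesh, 1 reversal → CW.
shaft 4 → shaft 5: external mesh, 1 reversal → CCW.
shaft 5 → the spindle: internal mesh, same direction → CCW.
4 reversals in total — an even number — so the spindle turns the same way as the motor shaft.

anticlockwise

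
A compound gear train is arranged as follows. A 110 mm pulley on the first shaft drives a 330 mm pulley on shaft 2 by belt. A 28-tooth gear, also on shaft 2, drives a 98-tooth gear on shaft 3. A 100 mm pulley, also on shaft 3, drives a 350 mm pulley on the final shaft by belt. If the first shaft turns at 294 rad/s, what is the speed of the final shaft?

8 rad/s

belt 330/110 = 3 → 294/3 = 98 rad/s
gear mesh 98/28 = 3.5 → 98/3.5 = 28 rad/s
belt 350/100 = 3.5 → 28/3.5 = 8 rad/s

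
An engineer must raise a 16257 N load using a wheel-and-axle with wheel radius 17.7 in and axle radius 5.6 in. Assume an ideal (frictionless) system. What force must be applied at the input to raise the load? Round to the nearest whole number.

Wheel-and-axle MA = R/r = 17.7/5.6 = 3.1607.
Effort = load / MA = 16257 / 3.1607 = 5143.5 N.

5143 N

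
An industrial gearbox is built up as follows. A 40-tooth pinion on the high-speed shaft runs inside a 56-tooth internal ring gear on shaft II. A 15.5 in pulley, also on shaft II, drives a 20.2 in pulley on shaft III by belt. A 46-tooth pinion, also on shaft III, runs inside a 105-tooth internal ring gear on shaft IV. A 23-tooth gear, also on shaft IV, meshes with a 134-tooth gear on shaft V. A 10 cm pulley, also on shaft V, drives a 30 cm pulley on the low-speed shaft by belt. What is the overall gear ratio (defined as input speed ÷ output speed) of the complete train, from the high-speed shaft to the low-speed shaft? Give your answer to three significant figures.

72.8

Each stage contributes driven/driver: internal gear 56/40 = 1.4, belt 20.2/15.5 = 1.3032, internal gear 105/46 = 2.2826, gear mesh 134/23 = 5.8261, belt 30/10 = 3.
Overall: 1.4 × 1.3032 × 2.2826 × 5.8261 × 3 = 72.791.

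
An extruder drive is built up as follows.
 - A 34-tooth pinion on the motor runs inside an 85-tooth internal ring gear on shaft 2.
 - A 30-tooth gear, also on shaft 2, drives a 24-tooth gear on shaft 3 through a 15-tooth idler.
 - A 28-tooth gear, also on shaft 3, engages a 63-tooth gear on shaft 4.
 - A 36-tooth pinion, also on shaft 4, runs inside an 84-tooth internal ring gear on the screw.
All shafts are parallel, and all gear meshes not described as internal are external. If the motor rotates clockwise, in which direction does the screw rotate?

anticlockwise

the motor → shaft 2: internal mesh, same direction → CW.
shaft 2 → shaft 3: driver → idler → driven is 2 external meshes, 2 reversals → CW.
shaft 3 → shaft 4: external mesh, 1 reversal → CCW.
shaft 4 → the screw: internal mesh, same direction → CCW.
3 reversals in total — an odd number — so the screw turns opposite to the motor.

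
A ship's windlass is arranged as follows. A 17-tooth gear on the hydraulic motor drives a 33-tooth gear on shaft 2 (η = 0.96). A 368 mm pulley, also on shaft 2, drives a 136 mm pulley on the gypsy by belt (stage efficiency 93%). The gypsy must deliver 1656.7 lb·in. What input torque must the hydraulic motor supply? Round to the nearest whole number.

2587 lb·in

Overall ratio R = 1.9412 × 0.36957 = 0.71739; overall efficiency η = 0.96 × 0.93 = 0.8928.
Input torque = output torque / (R × η) = 1656.7 / (0.71739 × 0.8928) = 2586.6 lb·in.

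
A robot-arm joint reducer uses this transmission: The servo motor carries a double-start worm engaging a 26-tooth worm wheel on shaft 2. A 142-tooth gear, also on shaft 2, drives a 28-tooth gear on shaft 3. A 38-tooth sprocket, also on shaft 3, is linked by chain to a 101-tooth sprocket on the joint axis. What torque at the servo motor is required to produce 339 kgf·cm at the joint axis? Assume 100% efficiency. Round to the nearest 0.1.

49.8 kgf·cm

Overall ratio R = 13 × 0.19718 × 2.6579 = 6.8132.
Input torque = output torque / R = 339 / 6.8132 = 49.756 kgf·cm.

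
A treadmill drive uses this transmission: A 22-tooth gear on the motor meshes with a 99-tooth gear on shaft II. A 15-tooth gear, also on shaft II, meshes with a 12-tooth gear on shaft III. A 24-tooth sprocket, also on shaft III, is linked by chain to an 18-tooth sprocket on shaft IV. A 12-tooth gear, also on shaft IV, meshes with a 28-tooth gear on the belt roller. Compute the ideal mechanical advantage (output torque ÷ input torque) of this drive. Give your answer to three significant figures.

Each stage contributes driven/driver: gear mesh 99/22 = 4.5, gear mesh 12/15 = 0.8, chain 18/24 = 0.75, gear mesh 28/12 = 2.3333.
Overall: 4.5 × 0.8 × 0.75 × 2.3333 = 6.3.

6.30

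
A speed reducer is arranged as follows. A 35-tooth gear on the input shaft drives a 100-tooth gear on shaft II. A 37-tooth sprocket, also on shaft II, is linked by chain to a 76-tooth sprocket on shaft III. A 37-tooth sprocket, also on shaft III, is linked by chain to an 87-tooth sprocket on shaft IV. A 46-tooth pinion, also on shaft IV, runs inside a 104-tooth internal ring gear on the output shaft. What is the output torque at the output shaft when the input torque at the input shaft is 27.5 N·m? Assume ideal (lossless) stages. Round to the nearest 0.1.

858.0 N·m

After the gear mesh (100/35): 27.5 × 2.8571 = 78.571 N·m
After the chain (76/37): 78.571 × 2.0541 = 161.39 N·m
After the chain (87/37): 161.39 × 2.3514 = 379.48 N·m
After the internal gear (104/46): 379.48 × 2.2609 = 857.96 N·m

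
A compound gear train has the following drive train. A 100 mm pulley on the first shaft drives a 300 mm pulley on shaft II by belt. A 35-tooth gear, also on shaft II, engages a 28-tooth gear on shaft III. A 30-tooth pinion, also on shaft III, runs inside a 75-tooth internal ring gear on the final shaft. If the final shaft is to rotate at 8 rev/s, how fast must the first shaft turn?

48 rev/s

Overall ratio R = 3 × 0.8 × 2.5 = 6.
Required input speed = output speed × R = 8 × 6 = 48 rev/s.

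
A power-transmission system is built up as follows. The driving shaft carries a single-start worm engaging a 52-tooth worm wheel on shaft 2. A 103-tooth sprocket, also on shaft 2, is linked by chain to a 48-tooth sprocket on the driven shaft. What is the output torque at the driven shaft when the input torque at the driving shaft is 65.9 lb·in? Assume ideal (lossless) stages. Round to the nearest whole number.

1597 lb·in

Worm: ratio = 52/1 = 52; torque at shaft 2 = 65.9 × 52 = 3426.8 lb·in.
Chain: ratio = 48/103 = 0.46602; torque at the driven shaft = 3426.8 × 0.46602 = 1597 lb·in.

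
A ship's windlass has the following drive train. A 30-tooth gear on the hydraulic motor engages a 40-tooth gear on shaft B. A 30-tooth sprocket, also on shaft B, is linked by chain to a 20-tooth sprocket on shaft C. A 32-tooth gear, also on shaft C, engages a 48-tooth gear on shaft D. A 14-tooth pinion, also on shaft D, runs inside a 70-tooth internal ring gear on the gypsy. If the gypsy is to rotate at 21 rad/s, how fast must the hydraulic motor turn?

140 rad/s

Overall ratio R = 1.3333 × 0.66667 × 1.5 × 5 = 6.6667.
Required input speed = output speed × R = 21 × 6.6667 = 140 rad/s.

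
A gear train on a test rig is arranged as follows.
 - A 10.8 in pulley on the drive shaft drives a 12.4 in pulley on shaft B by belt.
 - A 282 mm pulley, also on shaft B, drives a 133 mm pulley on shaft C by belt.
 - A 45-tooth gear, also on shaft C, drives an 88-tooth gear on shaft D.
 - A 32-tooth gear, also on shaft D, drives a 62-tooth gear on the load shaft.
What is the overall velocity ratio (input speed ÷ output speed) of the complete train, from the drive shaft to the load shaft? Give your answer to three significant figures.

Each stage contributes driven/driver: belt 12.4/10.8 = 1.1481, belt 133/282 = 0.47163, gear mesh 88/45 = 1.9556, gear mesh 62/32 = 1.9375.
Overall: 1.1481 × 0.47163 × 1.9556 × 1.9375 = 2.0517.

2.05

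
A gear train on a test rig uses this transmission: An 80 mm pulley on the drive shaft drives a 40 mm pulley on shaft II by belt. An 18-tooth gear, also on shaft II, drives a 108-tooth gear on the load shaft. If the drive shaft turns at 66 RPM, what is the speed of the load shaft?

22 RPM

the drive shaft → shaft II (belt, 40/80): 66 ÷ 0.5 = 132 RPM
shaft II → the load shaft (gear mesh, 108/18): 132 ÷ 6 = 22 RPM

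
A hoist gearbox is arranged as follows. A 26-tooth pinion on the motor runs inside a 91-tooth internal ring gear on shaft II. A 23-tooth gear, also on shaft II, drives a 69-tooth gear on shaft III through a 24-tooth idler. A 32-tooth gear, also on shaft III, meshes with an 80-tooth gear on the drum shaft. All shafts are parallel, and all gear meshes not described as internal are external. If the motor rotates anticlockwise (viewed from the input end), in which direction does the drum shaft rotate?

clockwise

the motor → shaft II: internal mesh, same direction → CCW.
shaft II → shaft III: driver → idler → driven is 2 external meshes, 2 reversals → CCW.
shaft III → the drum shaft: external mesh, 1 reversal → CW.
3 reversals in total — an odd number — so the drum shaft turns opposite to the motor.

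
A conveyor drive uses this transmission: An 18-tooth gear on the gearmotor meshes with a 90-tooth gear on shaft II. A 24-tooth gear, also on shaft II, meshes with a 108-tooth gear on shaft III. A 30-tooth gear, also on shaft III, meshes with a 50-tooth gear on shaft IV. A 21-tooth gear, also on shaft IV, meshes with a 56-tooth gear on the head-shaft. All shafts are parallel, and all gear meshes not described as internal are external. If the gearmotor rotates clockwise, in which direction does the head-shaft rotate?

clockwise

the gearmotor → shaft II: external mesh, 1 reversal → CCW.
shaft II → shaft III: external mesh, 1 reversal → CW.
shaft III → shaft IV: external mesh, 1 reversal → CCW.
shaft IV → the head-shaft: external mesh, 1 reversal → CW.
4 reversals in total — an even number — so the head-shaft turns the same way as the gearmotor.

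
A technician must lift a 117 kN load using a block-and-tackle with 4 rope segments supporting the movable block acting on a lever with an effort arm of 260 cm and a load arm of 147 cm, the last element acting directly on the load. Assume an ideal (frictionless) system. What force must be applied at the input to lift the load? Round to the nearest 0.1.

Block-and-tackle MA = number of supporting rope parts = 4.
Lever MA = effort arm / load arm = 260/147 = 1.7687.
Combined ideal MA = 4 × 1.7687 = 7.0748.
Effort = load / MA = 117 / 7.0748 = 16.538 kN.

16.5 kN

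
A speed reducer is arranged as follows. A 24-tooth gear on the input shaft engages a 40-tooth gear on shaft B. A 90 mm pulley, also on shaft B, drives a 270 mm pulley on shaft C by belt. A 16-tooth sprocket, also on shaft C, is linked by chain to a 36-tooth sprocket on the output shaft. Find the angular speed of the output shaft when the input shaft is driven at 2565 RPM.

228 RPM

gear mesh 40/24 = 1.6667 → 2565/1.6667 = 1539 RPM
belt 270/90 = 3 → 1539/3 = 513 RPM
chain 36/16 = 2.25 → 513/2.25 = 228 RPM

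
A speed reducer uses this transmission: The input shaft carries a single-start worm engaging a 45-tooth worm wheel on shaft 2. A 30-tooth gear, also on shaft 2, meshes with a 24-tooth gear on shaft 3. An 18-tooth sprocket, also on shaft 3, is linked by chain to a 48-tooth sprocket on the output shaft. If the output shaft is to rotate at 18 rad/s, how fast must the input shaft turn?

Overall ratio R = 45 × 0.8 × 2.6667 = 96.
Required input speed = output speed × R = 18 × 96 = 1728 rad/s.

1728 rad/s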